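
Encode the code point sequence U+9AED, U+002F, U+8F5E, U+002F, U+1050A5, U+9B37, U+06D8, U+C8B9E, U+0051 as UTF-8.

U+9AED: 3-byte form → E9 AB AD.
U+002F: 1-byte form → 2F.
U+8F5E: 3-byte form → E8 BD 9E.
U+002F: 1-byte form → 2F.
U+1050A5: 4-byte form → F4 85 82 A5.
U+9B37: 3-byte form → E9 AC B7.
U+06D8: 2-byte form → DB 98.
U+C8B9E: 4-byte form → F3 88 AE 9E.
U+0051: 1-byte form → 51.
Concatenated (22 bytes): E9 AB AD 2F E8 BD 9E 2F F4 85 82 A5 E9 AC B7 DB 98 F3 88 AE 9E 51.

E9 AB AD 2F E8 BD 9E 2F F4 85 82 A5 E9 AC B7 DB 98 F3 88 AE 9E 51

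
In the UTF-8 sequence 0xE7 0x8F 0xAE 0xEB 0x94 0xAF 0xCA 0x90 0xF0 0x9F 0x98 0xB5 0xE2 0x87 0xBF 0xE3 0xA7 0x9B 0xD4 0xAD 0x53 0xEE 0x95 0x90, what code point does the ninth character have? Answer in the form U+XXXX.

Offset 0: leading byte 0xE7 = 11100111 → 3-byte char #1 = E7 8F AE.
Offset 3: leading byte 0xEB = 11101011 → 3-byte char #2 = EB 94 AF.
Offset 6: leading byte 0xCA = 11001010 → 2-byte char #3 = CA 90.
Offset 8: leading byte 0xF0 = 11110000 → 4-byte char #4 = F0 9F 98 B5.
Offset 12: leading byte 0xE2 = 11100010 → 3-byte char #5 = E2 87 BF.
Offset 15: leading byte 0xE3 = 11100011 → 3-byte char #6 = E3 A7 9B.
Offset 18: leading byte 0xD4 = 11010100 → 2-byte char #7 = D4 AD.
Offset 20: leading byte 0x53 = 01010011 → 1-byte char #8 = 53.
Offset 21: leading byte 0xEE = 11101110 → 3-byte char #9 = EE 95 90.
Leading byte 0xEE = 11101110 matches 1110xxxx → 3-byte sequence.
Byte 1: 0xEE = 11101110, payload 1110 (4 bits).
Byte 2: 0x95 = 10010101 (10xxxxxx ✓), payload 010101.
Byte 3: 0x90 = 10010000 (10xxxxxx ✓), payload 010000.
Concatenate: 1110010101010000 = 0xE550 (16 bits → U+E550).

U+E550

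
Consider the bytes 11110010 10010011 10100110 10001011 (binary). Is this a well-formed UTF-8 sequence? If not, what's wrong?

Leading byte 0xF2 = 11110010 → 4-byte form.
Continuation bytes 0x93=10010011, 0xA6=10100110, 0x8B=10001011 all match 10xxxxxx.
Decoded value 0x9398B is ≥ 0x10000 (shortest form) and not a surrogate.

valid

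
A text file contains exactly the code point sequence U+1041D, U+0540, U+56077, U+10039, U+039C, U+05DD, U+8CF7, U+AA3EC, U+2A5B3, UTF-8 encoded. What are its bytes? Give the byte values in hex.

U+1041D: 4-byte form → F0 90 90 9D.
U+0540: 2-byte form → D5 80.
U+56077: 4-byte form → F1 96 81 B7.
U+10039: 4-byte form → F0 90 80 B9.
U+039C: 2-byte form → CE 9C.
U+05DD: 2-byte form → D7 9D.
U+8CF7: 3-byte form → E8 B3 B7.
U+AA3EC: 4-byte form → F2 AA 8F AC.
U+2A5B3: 4-byte form → F0 AA 96 B3.
Concatenated (29 bytes): F0 90 90 9D D5 80 F1 96 81 B7 F0 90 80 B9 CE 9C D7 9D E8 B3 B7 F2 AA 8F AC F0 AA 96 B3.

F0 90 90 9D D5 80 F1 96 81 B7 F0 90 80 B9 CE 9C D7 9D E8 B3 B7 F2 AA 8F AC F0 AA 96 B3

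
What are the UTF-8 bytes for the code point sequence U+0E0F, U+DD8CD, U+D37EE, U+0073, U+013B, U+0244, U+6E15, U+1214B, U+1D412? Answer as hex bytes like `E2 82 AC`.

E0 B8 8F F3 9D A3 8D F3 93 9F AE 73 C4 BB C9 84 E6 B8 95 F0 92 85 8B F0 9D 90 92

U+0E0F: 3-byte form → E0 B8 8F.
U+DD8CD: 4-byte form → F3 9D A3 8D.
U+D37EE: 4-byte form → F3 93 9F AE.
U+0073: 1-byte form → 73.
U+013B: 2-byte form → C4 BB.
U+0244: 2-byte form → C9 84.
U+6E15: 3-byte form → E6 B8 95.
U+1214B: 4-byte form → F0 92 85 8B.
U+1D412: 4-byte form → F0 9D 90 92.
Concatenated (27 bytes): E0 B8 8F F3 9D A3 8D F3 93 9F AE 73 C4 BB C9 84 E6 B8 95 F0 92 85 8B F0 9D 90 92.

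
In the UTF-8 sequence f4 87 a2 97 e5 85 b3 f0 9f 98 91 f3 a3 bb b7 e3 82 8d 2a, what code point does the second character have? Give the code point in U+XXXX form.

U+5173

Offset 0: leading byte 0xF4 = 11110100 → 4-byte char #1 = F4 87 A2 97.
Offset 4: leading byte 0xE5 = 11100101 → 3-byte char #2 = E5 85 B3.
Leading byte 0xE5 = 11100101 matches 1110xxxx → 3-byte sequence.
Byte 1: 0xE5 = 11100101, payload 0101 (4 bits).
Byte 2: 0x85 = 10000101 (10xxxxxx ✓), payload 000101.
Byte 3: 0xB3 = 10110011 (10xxxxxx ✓), payload 110011.
Concatenate: 0101000101110011 = 0x5173 (16 bits → U+5173).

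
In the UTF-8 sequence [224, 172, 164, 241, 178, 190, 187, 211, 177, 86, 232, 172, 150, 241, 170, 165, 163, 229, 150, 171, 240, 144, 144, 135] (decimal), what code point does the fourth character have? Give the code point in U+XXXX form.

Offset 0: leading byte 0xE0 = 11100000 → 3-byte char #1 = E0 AC A4.
Offset 3: leading byte 0xF1 = 11110001 → 4-byte char #2 = F1 B2 BE BB.
Offset 7: leading byte 0xD3 = 11010011 → 2-byte char #3 = D3 B1.
Offset 9: leading byte 0x56 = 01010110 → 1-byte char #4 = 56.
Leading byte 0x56 = 01010110 matches 0xxxxxxx → 1-byte sequence.
Byte 1: 0x56 = 01010110, payload 1010110 (7 bits).
Concatenate: 1010110 = 0x56 (7 bits → U+0056).

U+0056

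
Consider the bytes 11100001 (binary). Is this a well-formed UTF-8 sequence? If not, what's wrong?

invalid (sequence truncated)

Leading byte 0xE1 = 11100001 → 3-byte form, but only 1 byte is present.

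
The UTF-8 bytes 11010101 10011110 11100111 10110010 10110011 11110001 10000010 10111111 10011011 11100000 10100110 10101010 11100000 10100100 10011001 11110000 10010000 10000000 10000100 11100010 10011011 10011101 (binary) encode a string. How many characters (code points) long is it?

Byte at offset 0: 0xD5 = 11010101 → 2-byte char (#1). Advance 2.
Byte at offset 2: 0xE7 = 11100111 → 3-byte char (#2). Advance 3.
Byte at offset 5: 0xF1 = 11110001 → 4-byte char (#3). Advance 4.
Byte at offset 9: 0xE0 = 11100000 → 3-byte char (#4). Advance 3.
Byte at offset 12: 0xE0 = 11100000 → 3-byte char (#5). Advance 3.
Byte at offset 15: 0xF0 = 11110000 → 4-byte char (#6). Advance 4.
Byte at offset 19: 0xE2 = 11100010 → 3-byte char (#7). Advance 3.
Reached end at offset 22 after 7 code points.

7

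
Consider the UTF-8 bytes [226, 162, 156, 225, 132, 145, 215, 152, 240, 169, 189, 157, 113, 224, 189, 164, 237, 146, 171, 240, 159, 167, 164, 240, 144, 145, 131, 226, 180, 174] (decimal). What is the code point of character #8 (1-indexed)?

U+1F9E4

Offset 0: leading byte 0xE2 = 11100010 → 3-byte char #1 = E2 A2 9C.
Offset 3: leading byte 0xE1 = 11100001 → 3-byte char #2 = E1 84 91.
Offset 6: leading byte 0xD7 = 11010111 → 2-byte char #3 = D7 98.
Offset 8: leading byte 0xF0 = 11110000 → 4-byte char #4 = F0 A9 BD 9D.
Offset 12: leading byte 0x71 = 01110001 → 1-byte char #5 = 71.
Offset 13: leading byte 0xE0 = 11100000 → 3-byte char #6 = E0 BD A4.
Offset 16: leading byte 0xED = 11101101 → 3-byte char #7 = ED 92 AB.
Offset 19: leading byte 0xF0 = 11110000 → 4-byte char #8 = F0 9F A7 A4.
Leading byte 0xF0 = 11110000 matches 11110xxx → 4-byte sequence.
Byte 1: 0xF0 = 11110000, payload 000 (3 bits).
Byte 2: 0x9F = 10011111 (10xxxxxx ✓), payload 011111.
Byte 3: 0xA7 = 10100111 (10xxxxxx ✓), payload 100111.
Byte 4: 0xA4 = 10100100 (10xxxxxx ✓), payload 100100.
Concatenate: 000011111100111100100 = 0x1F9E4 (21 bits → U+1F9E4).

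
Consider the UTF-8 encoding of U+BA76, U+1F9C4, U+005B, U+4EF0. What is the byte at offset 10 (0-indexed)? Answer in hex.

0xB0

U+BA76 → 3-byte form EB A9 B6 at offsets 0–2.
U+1F9C4 → 4-byte form F0 9F A7 84 at offsets 3–6.
U+005B → 1-byte form 5B at offsets 7–7.
U+4EF0 → 3-byte form E4 BB B0 at offsets 8–10.
Offset 10 falls in char 4's range; it's byte 3 of E4 BB B0 = 0xB0.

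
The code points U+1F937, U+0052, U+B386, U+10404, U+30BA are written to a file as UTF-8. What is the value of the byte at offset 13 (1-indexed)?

0xE3

1-indexed offset 13 is 0-indexed offset 12.
U+1F937 → 4-byte form F0 9F A4 B7 at offsets 0–3.
U+0052 → 1-byte form 52 at offsets 4–4.
U+B386 → 3-byte form EB 8E 86 at offsets 5–7.
U+10404 → 4-byte form F0 90 90 84 at offsets 8–11.
U+30BA → 3-byte form E3 82 BA at offsets 12–14.
Offset 12 falls in char 5's range; it's byte 1 of E3 82 BA = 0xE3.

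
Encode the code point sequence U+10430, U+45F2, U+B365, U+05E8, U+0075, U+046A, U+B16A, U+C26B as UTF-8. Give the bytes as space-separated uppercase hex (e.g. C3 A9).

F0 90 90 B0 E4 97 B2 EB 8D A5 D7 A8 75 D1 AA EB 85 AA EC 89 AB

U+10430: 4-byte form → F0 90 90 B0.
U+45F2: 3-byte form → E4 97 B2.
U+B365: 3-byte form → EB 8D A5.
U+05E8: 2-byte form → D7 A8.
U+0075: 1-byte form → 75.
U+046A: 2-byte form → D1 AA.
U+B16A: 3-byte form → EB 85 AA.
U+C26B: 3-byte form → EC 89 AB.
Concatenated (21 bytes): F0 90 90 B0 E4 97 B2 EB 8D A5 D7 A8 75 D1 AA EB 85 AA EC 89 AB.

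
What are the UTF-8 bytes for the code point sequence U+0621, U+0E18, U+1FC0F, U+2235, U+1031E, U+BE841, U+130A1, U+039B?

D8 A1 E0 B8 98 F0 9F B0 8F E2 88 B5 F0 90 8C 9E F2 BE A1 81 F0 93 82 A1 CE 9B

U+0621: 2-byte form → D8 A1.
U+0E18: 3-byte form → E0 B8 98.
U+1FC0F: 4-byte form → F0 9F B0 8F.
U+2235: 3-byte form → E2 88 B5.
U+1031E: 4-byte form → F0 90 8C 9E.
U+BE841: 4-byte form → F2 BE A1 81.
U+130A1: 4-byte form → F0 93 82 A1.
U+039B: 2-byte form → CE 9B.
Concatenated (26 bytes): D8 A1 E0 B8 98 F0 9F B0 8F E2 88 B5 F0 90 8C 9E F2 BE A1 81 F0 93 82 A1 CE 9B.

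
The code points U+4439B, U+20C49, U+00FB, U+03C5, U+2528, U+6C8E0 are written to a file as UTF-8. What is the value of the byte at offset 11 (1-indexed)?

1-indexed offset 11 is 0-indexed offset 10.
U+4439B → 4-byte form F1 84 8E 9B at offsets 0–3.
U+20C49 → 4-byte form F0 A0 B1 89 at offsets 4–7.
U+00FB → 2-byte form C3 BB at offsets 8–9.
U+03C5 → 2-byte form CF 85 at offsets 10–11.
Offset 10 falls in char 4's range; it's byte 1 of CF 85 = 0xCF.

0xCF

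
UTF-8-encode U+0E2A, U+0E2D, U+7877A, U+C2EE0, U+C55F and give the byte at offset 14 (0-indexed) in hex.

U+0E2A → 3-byte form E0 B8 AA at offsets 0–2.
U+0E2D → 3-byte form E0 B8 AD at offsets 3–5.
U+7877A → 4-byte form F1 B8 9D BA at offsets 6–9.
U+C2EE0 → 4-byte form F3 82 BB A0 at offsets 10–13.
U+C55F → 3-byte form EC 95 9F at offsets 14–16.
Offset 14 falls in char 5's range; it's byte 1 of EC 95 9F = 0xEC.

0xEC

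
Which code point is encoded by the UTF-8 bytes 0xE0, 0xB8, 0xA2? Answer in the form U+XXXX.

U+0E22

Leading byte 0xE0 = 11100000 matches 1110xxxx → 3-byte sequence.
Byte 1: 0xE0 = 11100000, payload 0000 (4 bits).
Byte 2: 0xB8 = 10111000 (10xxxxxx ✓), payload 111000.
Byte 3: 0xA2 = 10100010 (10xxxxxx ✓), payload 100010.
Concatenate: 0000111000100010 = 0xE22 (16 bits → U+0E22).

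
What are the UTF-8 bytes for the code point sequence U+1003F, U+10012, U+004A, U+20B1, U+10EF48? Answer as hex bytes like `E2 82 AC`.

U+1003F: 4-byte form → F0 90 80 BF.
U+10012: 4-byte form → F0 90 80 92.
U+004A: 1-byte form → 4A.
U+20B1: 3-byte form → E2 82 B1.
U+10EF48: 4-byte form → F4 8E BD 88.
Concatenated (16 bytes): F0 90 80 BF F0 90 80 92 4A E2 82 B1 F4 8E BD 88.

F0 90 80 BF F0 90 80 92 4A E2 82 B1 F4 8E BD 88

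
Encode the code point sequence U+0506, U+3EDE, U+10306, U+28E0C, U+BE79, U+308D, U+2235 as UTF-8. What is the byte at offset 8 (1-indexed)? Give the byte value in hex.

0x8C

1-indexed offset 8 is 0-indexed offset 7.
U+0506 → 2-byte form D4 86 at offsets 0–1.
U+3EDE → 3-byte form E3 BB 9E at offsets 2–4.
U+10306 → 4-byte form F0 90 8C 86 at offsets 5–8.
Offset 7 falls in char 3's range; it's byte 3 of F0 90 8C 86 = 0x8C.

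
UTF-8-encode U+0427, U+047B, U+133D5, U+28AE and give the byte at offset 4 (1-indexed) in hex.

1-indexed offset 4 is 0-indexed offset 3.
U+0427 → 2-byte form D0 A7 at offsets 0–1.
U+047B → 2-byte form D1 BB at offsets 2–3.
Offset 3 falls in char 2's range; it's byte 2 of D1 BB = 0xBB.

0xBB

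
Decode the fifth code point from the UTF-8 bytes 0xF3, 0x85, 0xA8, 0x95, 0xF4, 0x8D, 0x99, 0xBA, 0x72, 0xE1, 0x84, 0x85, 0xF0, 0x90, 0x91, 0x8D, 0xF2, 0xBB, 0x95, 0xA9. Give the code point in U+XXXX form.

Offset 0: leading byte 0xF3 = 11110011 → 4-byte char #1 = F3 85 A8 95.
Offset 4: leading byte 0xF4 = 11110100 → 4-byte char #2 = F4 8D 99 BA.
Offset 8: leading byte 0x72 = 01110010 → 1-byte char #3 = 72.
Offset 9: leading byte 0xE1 = 11100001 → 3-byte char #4 = E1 84 85.
Offset 12: leading byte 0xF0 = 11110000 → 4-byte char #5 = F0 90 91 8D.
Leading byte 0xF0 = 11110000 matches 11110xxx → 4-byte sequence.
Byte 1: 0xF0 = 11110000, payload 000 (3 bits).
Byte 2: 0x90 = 10010000 (10xxxxxx ✓), payload 010000.
Byte 3: 0x91 = 10010001 (10xxxxxx ✓), payload 010001.
Byte 4: 0x8D = 10001101 (10xxxxxx ✓), payload 001101.
Concatenate: 000010000010001001101 = 0x1044D (21 bits → U+1044D).

U+1044D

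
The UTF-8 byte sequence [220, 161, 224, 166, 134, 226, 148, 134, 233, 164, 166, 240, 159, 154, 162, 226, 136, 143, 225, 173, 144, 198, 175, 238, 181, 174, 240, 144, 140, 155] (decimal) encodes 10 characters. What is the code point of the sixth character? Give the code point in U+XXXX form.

U+220F

Offset 0: leading byte 0xDC = 11011100 → 2-byte char #1 = DC A1.
Offset 2: leading byte 0xE0 = 11100000 → 3-byte char #2 = E0 A6 86.
Offset 5: leading byte 0xE2 = 11100010 → 3-byte char #3 = E2 94 86.
Offset 8: leading byte 0xE9 = 11101001 → 3-byte char #4 = E9 A4 A6.
Offset 11: leading byte 0xF0 = 11110000 → 4-byte char #5 = F0 9F 9A A2.
Offset 15: leading byte 0xE2 = 11100010 → 3-byte char #6 = E2 88 8F.
Leading byte 0xE2 = 11100010 matches 1110xxxx → 3-byte sequence.
Byte 1: 0xE2 = 11100010, payload 0010 (4 bits).
Byte 2: 0x88 = 10001000 (10xxxxxx ✓), payload 001000.
Byte 3: 0x8F = 10001111 (10xxxxxx ✓), payload 001111.
Concatenate: 0010001000001111 = 0x220F (16 bits → U+220F).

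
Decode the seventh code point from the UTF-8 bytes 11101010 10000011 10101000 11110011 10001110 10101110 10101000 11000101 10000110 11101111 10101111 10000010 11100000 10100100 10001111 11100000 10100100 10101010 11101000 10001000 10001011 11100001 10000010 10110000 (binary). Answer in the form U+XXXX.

Offset 0: leading byte 0xEA = 11101010 → 3-byte char #1 = EA 83 A8.
Offset 3: leading byte 0xF3 = 11110011 → 4-byte char #2 = F3 8E AE A8.
Offset 7: leading byte 0xC5 = 11000101 → 2-byte char #3 = C5 86.
Offset 9: leading byte 0xEF = 11101111 → 3-byte char #4 = EF AF 82.
Offset 12: leading byte 0xE0 = 11100000 → 3-byte char #5 = E0 A4 8F.
Offset 15: leading byte 0xE0 = 11100000 → 3-byte char #6 = E0 A4 AA.
Offset 18: leading byte 0xE8 = 11101000 → 3-byte char #7 = E8 88 8B.
Leading byte 0xE8 = 11101000 matches 1110xxxx → 3-byte sequence.
Byte 1: 0xE8 = 11101000, payload 1000 (4 bits).
Byte 2: 0x88 = 10001000 (10xxxxxx ✓), payload 001000.
Byte 3: 0x8B = 10001011 (10xxxxxx ✓), payload 001011.
Concatenate: 1000001000001011 = 0x820B (16 bits → U+820B).

U+820B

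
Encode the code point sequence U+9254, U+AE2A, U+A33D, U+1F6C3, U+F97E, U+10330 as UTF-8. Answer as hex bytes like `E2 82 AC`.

U+9254: 3-byte form → E9 89 94.
U+AE2A: 3-byte form → EA B8 AA.
U+A33D: 3-byte form → EA 8C BD.
U+1F6C3: 4-byte form → F0 9F 9B 83.
U+F97E: 3-byte form → EF A5 BE.
U+10330: 4-byte form → F0 90 8C B0.
Concatenated (20 bytes): E9 89 94 EA B8 AA EA 8C BD F0 9F 9B 83 EF A5 BE F0 90 8C B0.

E9 89 94 EA B8 AA EA 8C BD F0 9F 9B 83 EF A5 BE F0 90 8C B0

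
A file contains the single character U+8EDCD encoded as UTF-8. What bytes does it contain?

F2 8E B7 8D

U+8EDCD = 0x8EDCD = 585165 decimal. In range U+10000–U+10FFFF → 4-byte form: 11110xxx 10xxxxxx 10xxxxxx 10xxxxxx.
Binary (21 bits): 010001110110111001101.
Split 3+6+6+6: 010 | 001110 | 110111 | 001101.
Byte 1: 11110010 = 0xF2.
Byte 2: 10001110 = 0x8E.
Byte 3: 10110111 = 0xB7.
Byte 4: 10001101 = 0x8D.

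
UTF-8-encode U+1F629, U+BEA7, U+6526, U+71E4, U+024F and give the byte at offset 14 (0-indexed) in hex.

U+1F629 → 4-byte form F0 9F 98 A9 at offsets 0–3.
U+BEA7 → 3-byte form EB BA A7 at offsets 4–6.
U+6526 → 3-byte form E6 94 A6 at offsets 7–9.
U+71E4 → 3-byte form E7 87 A4 at offsets 10–12.
U+024F → 2-byte form C9 8F at offsets 13–14.
Offset 14 falls in char 5's range; it's byte 2 of C9 8F = 0x8F.

0x8F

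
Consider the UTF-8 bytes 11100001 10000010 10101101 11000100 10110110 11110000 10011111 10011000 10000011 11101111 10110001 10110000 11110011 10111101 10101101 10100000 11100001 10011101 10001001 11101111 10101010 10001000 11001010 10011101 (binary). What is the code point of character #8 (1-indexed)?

Offset 0: leading byte 0xE1 = 11100001 → 3-byte char #1 = E1 82 AD.
Offset 3: leading byte 0xC4 = 11000100 → 2-byte char #2 = C4 B6.
Offset 5: leading byte 0xF0 = 11110000 → 4-byte char #3 = F0 9F 98 83.
Offset 9: leading byte 0xEF = 11101111 → 3-byte char #4 = EF B1 B0.
Offset 12: leading byte 0xF3 = 11110011 → 4-byte char #5 = F3 BD AD A0.
Offset 16: leading byte 0xE1 = 11100001 → 3-byte char #6 = E1 9D 89.
Offset 19: leading byte 0xEF = 11101111 → 3-byte char #7 = EF AA 88.
Offset 22: leading byte 0xCA = 11001010 → 2-byte char #8 = CA 9D.
Leading byte 0xCA = 11001010 matches 110xxxxx → 2-byte sequence.
Byte 1: 0xCA = 11001010, payload 01010 (5 bits).
Byte 2: 0x9D = 10011101 (10xxxxxx ✓), payload 011101.
Concatenate: 01010011101 = 0x29D (11 bits → U+029D).

U+029D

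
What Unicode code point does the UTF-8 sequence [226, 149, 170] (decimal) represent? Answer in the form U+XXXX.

Leading byte 0xE2 = 11100010 matches 1110xxxx → 3-byte sequence.
Byte 1: 0xE2 = 11100010, payload 0010 (4 bits).
Byte 2: 0x95 = 10010101 (10xxxxxx ✓), payload 010101.
Byte 3: 0xAA = 10101010 (10xxxxxx ✓), payload 101010.
Concatenate: 0010010101101010 = 0x256A (16 bits → U+256A).

U+256A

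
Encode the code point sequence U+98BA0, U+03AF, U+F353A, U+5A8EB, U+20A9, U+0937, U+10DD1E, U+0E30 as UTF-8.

F2 98 AE A0 CE AF F3 B3 94 BA F1 9A A3 AB E2 82 A9 E0 A4 B7 F4 8D B4 9E E0 B8 B0

U+98BA0: 4-byte form → F2 98 AE A0.
U+03AF: 2-byte form → CE AF.
U+F353A: 4-byte form → F3 B3 94 BA.
U+5A8EB: 4-byte form → F1 9A A3 AB.
U+20A9: 3-byte form → E2 82 A9.
U+0937: 3-byte form → E0 A4 B7.
U+10DD1E: 4-byte form → F4 8D B4 9E.
U+0E30: 3-byte form → E0 B8 B0.
Concatenated (27 bytes): F2 98 AE A0 CE AF F3 B3 94 BA F1 9A A3 AB E2 82 A9 E0 A4 B7 F4 8D B4 9E E0 B8 B0.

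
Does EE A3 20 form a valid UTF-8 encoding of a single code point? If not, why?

Leading byte 0xEE = 11101110 → 3-byte form.
Byte 3 is 0x20 = 00100000, which is not 10xxxxxx — expected a continuation byte.

invalid (non-continuation byte where continuation expected)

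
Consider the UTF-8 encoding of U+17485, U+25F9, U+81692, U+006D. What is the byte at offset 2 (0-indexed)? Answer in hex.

U+17485 → 4-byte form F0 97 92 85 at offsets 0–3.
Offset 2 falls in char 1's range; it's byte 3 of F0 97 92 85 = 0x92.

0x92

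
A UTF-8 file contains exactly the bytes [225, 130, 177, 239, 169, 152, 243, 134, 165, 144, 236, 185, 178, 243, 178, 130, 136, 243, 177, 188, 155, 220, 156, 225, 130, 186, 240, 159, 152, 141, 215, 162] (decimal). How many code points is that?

Byte at offset 0: 0xE1 = 11100001 → 3-byte char (#1). Advance 3.
Byte at offset 3: 0xEF = 11101111 → 3-byte char (#2). Advance 3.
Byte at offset 6: 0xF3 = 11110011 → 4-byte char (#3). Advance 4.
Byte at offset 10: 0xEC = 11101100 → 3-byte char (#4). Advance 3.
Byte at offset 13: 0xF3 = 11110011 → 4-byte char (#5). Advance 4.
Byte at offset 17: 0xF3 = 11110011 → 4-byte char (#6). Advance 4.
Byte at offset 21: 0xDC = 11011100 → 2-byte char (#7). Advance 2.
Byte at offset 23: 0xE1 = 11100001 → 3-byte char (#8). Advance 3.
Byte at offset 26: 0xF0 = 11110000 → 4-byte char (#9). Advance 4.
Byte at offset 30: 0xD7 = 11010111 → 2-byte char (#10). Advance 2.
Reached end at offset 32 after 10 code points.

10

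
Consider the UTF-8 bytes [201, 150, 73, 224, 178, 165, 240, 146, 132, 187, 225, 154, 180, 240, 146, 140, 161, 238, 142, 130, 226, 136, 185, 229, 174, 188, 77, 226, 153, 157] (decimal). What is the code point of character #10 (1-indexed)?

U+004D

Offset 0: leading byte 0xC9 = 11001001 → 2-byte char #1 = C9 96.
Offset 2: leading byte 0x49 = 01001001 → 1-byte char #2 = 49.
Offset 3: leading byte 0xE0 = 11100000 → 3-byte char #3 = E0 B2 A5.
Offset 6: leading byte 0xF0 = 11110000 → 4-byte char #4 = F0 92 84 BB.
Offset 10: leading byte 0xE1 = 11100001 → 3-byte char #5 = E1 9A B4.
Offset 13: leading byte 0xF0 = 11110000 → 4-byte char #6 = F0 92 8C A1.
Offset 17: leading byte 0xEE = 11101110 → 3-byte char #7 = EE 8E 82.
Offset 20: leading byte 0xE2 = 11100010 → 3-byte char #8 = E2 88 B9.
Offset 23: leading byte 0xE5 = 11100101 → 3-byte char #9 = E5 AE BC.
Offset 26: leading byte 0x4D = 01001101 → 1-byte char #10 = 4D.
Leading byte 0x4D = 01001101 matches 0xxxxxxx → 1-byte sequence.
Byte 1: 0x4D = 01001101, payload 1001101 (7 bits).
Concatenate: 1001101 = 0x4D (7 bits → U+004D).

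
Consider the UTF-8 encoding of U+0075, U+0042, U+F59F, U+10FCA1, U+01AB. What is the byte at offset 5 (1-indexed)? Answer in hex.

1-indexed offset 5 is 0-indexed offset 4.
U+0075 → 1-byte form 75 at offsets 0–0.
U+0042 → 1-byte form 42 at offsets 1–1.
U+F59F → 3-byte form EF 96 9F at offsets 2–4.
Offset 4 falls in char 3's range; it's byte 3 of EF 96 9F = 0x9F.

0x9F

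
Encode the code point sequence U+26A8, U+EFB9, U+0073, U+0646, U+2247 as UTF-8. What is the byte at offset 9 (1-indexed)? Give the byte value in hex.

1-indexed offset 9 is 0-indexed offset 8.
U+26A8 → 3-byte form E2 9A A8 at offsets 0–2.
U+EFB9 → 3-byte form EE BE B9 at offsets 3–5.
U+0073 → 1-byte form 73 at offsets 6–6.
U+0646 → 2-byte form D9 86 at offsets 7–8.
Offset 8 falls in char 4's range; it's byte 2 of D9 86 = 0x86.

0x86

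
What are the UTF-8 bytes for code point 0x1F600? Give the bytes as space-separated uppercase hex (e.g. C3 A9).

F0 9F 98 80

U+1F600 = 0x1F600 = 128512 decimal. In range U+10000–U+10FFFF → 4-byte form: 11110xxx 10xxxxxx 10xxxxxx 10xxxxxx.
Binary (21 bits): 000011111011000000000.
Split 3+6+6+6: 000 | 011111 | 011000 | 000000.
Byte 1: 11110000 = 0xF0.
Byte 2: 10011111 = 0x9F.
Byte 3: 10011000 = 0x98.
Byte 4: 10000000 = 0x80.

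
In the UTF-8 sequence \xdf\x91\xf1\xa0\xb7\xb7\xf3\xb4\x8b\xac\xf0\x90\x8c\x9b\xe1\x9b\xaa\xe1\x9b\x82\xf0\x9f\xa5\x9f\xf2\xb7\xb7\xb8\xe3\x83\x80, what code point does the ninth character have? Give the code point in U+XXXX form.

U+30C0

Offset 0: leading byte 0xDF = 11011111 → 2-byte char #1 = DF 91.
Offset 2: leading byte 0xF1 = 11110001 → 4-byte char #2 = F1 A0 B7 B7.
Offset 6: leading byte 0xF3 = 11110011 → 4-byte char #3 = F3 B4 8B AC.
Offset 10: leading byte 0xF0 = 11110000 → 4-byte char #4 = F0 90 8C 9B.
Offset 14: leading byte 0xE1 = 11100001 → 3-byte char #5 = E1 9B AA.
Offset 17: leading byte 0xE1 = 11100001 → 3-byte char #6 = E1 9B 82.
Offset 20: leading byte 0xF0 = 11110000 → 4-byte char #7 = F0 9F A5 9F.
Offset 24: leading byte 0xF2 = 11110010 → 4-byte char #8 = F2 B7 B7 B8.
Offset 28: leading byte 0xE3 = 11100011 → 3-byte char #9 = E3 83 80.
Leading byte 0xE3 = 11100011 matches 1110xxxx → 3-byte sequence.
Byte 1: 0xE3 = 11100011, payload 0011 (4 bits).
Byte 2: 0x83 = 10000011 (10xxxxxx ✓), payload 000011.
Byte 3: 0x80 = 10000000 (10xxxxxx ✓), payload 000000.
Concatenate: 0011000011000000 = 0x30C0 (16 bits → U+30C0).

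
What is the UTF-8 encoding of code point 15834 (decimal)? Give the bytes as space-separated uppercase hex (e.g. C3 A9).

E3 B7 9A

U+3DDA = 0x3DDA = 15834 decimal. In range U+0800–U+FFFF → 3-byte form: 1110xxxx 10xxxxxx 10xxxxxx.
Binary (16 bits): 0011110111011010.
Split 4+6+6: 0011 | 110111 | 011010.
Byte 1: 11100011 = 0xE3.
Byte 2: 10110111 = 0xB7.
Byte 3: 10011010 = 0x9A.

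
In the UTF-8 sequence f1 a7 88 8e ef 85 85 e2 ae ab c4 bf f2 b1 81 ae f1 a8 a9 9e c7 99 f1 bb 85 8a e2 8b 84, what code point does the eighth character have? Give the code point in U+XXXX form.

Offset 0: leading byte 0xF1 = 11110001 → 4-byte char #1 = F1 A7 88 8E.
Offset 4: leading byte 0xEF = 11101111 → 3-byte char #2 = EF 85 85.
Offset 7: leading byte 0xE2 = 11100010 → 3-byte char #3 = E2 AE AB.
Offset 10: leading byte 0xC4 = 11000100 → 2-byte char #4 = C4 BF.
Offset 12: leading byte 0xF2 = 11110010 → 4-byte char #5 = F2 B1 81 AE.
Offset 16: leading byte 0xF1 = 11110001 → 4-byte char #6 = F1 A8 A9 9E.
Offset 20: leading byte 0xC7 = 11000111 → 2-byte char #7 = C7 99.
Offset 22: leading byte 0xF1 = 11110001 → 4-byte char #8 = F1 BB 85 8A.
Leading byte 0xF1 = 11110001 matches 11110xxx → 4-byte sequence.
Byte 1: 0xF1 = 11110001, payload 001 (3 bits).
Byte 2: 0xBB = 10111011 (10xxxxxx ✓), payload 111011.
Byte 3: 0x85 = 10000101 (10xxxxxx ✓), payload 000101.
Byte 4: 0x8A = 10001010 (10xxxxxx ✓), payload 001010.
Concatenate: 001111011000101001010 = 0x7B14A (21 bits → U+7B14A).

U+7B14A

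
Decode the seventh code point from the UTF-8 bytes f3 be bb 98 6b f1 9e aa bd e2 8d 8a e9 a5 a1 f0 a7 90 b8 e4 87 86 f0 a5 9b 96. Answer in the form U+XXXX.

Offset 0: leading byte 0xF3 = 11110011 → 4-byte char #1 = F3 BE BB 98.
Offset 4: leading byte 0x6B = 01101011 → 1-byte char #2 = 6B.
Offset 5: leading byte 0xF1 = 11110001 → 4-byte char #3 = F1 9E AA BD.
Offset 9: leading byte 0xE2 = 11100010 → 3-byte char #4 = E2 8D 8A.
Offset 12: leading byte 0xE9 = 11101001 → 3-byte char #5 = E9 A5 A1.
Offset 15: leading byte 0xF0 = 11110000 → 4-byte char #6 = F0 A7 90 B8.
Offset 19: leading byte 0xE4 = 11100100 → 3-byte char #7 = E4 87 86.
Leading byte 0xE4 = 11100100 matches 1110xxxx → 3-byte sequence.
Byte 1: 0xE4 = 11100100, payload 0100 (4 bits).
Byte 2: 0x87 = 10000111 (10xxxxxx ✓), payload 000111.
Byte 3: 0x86 = 10000110 (10xxxxxx ✓), payload 000110.
Concatenate: 0100000111000110 = 0x41C6 (16 bits → U+41C6).

U+41C6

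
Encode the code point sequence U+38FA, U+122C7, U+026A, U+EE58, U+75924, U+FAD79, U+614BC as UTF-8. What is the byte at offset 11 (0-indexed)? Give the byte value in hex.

0x98

U+38FA → 3-byte form E3 A3 BA at offsets 0–2.
U+122C7 → 4-byte form F0 92 8B 87 at offsets 3–6.
U+026A → 2-byte form C9 AA at offsets 7–8.
U+EE58 → 3-byte form EE B9 98 at offsets 9–11.
Offset 11 falls in char 4's range; it's byte 3 of EE B9 98 = 0x98.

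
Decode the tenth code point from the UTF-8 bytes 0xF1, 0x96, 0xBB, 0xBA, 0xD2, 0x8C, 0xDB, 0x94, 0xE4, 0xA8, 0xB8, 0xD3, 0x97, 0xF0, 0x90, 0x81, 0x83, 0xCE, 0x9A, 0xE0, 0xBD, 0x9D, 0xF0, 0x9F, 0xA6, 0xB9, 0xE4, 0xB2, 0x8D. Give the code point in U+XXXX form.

Offset 0: leading byte 0xF1 = 11110001 → 4-byte char #1 = F1 96 BB BA.
Offset 4: leading byte 0xD2 = 11010010 → 2-byte char #2 = D2 8C.
Offset 6: leading byte 0xDB = 11011011 → 2-byte char #3 = DB 94.
Offset 8: leading byte 0xE4 = 11100100 → 3-byte char #4 = E4 A8 B8.
Offset 11: leading byte 0xD3 = 11010011 → 2-byte char #5 = D3 97.
Offset 13: leading byte 0xF0 = 11110000 → 4-byte char #6 = F0 90 81 83.
Offset 17: leading byte 0xCE = 11001110 → 2-byte char #7 = CE 9A.
Offset 19: leading byte 0xE0 = 11100000 → 3-byte char #8 = E0 BD 9D.
Offset 22: leading byte 0xF0 = 11110000 → 4-byte char #9 = F0 9F A6 B9.
Offset 26: leading byte 0xE4 = 11100100 → 3-byte char #10 = E4 B2 8D.
Leading byte 0xE4 = 11100100 matches 1110xxxx → 3-byte sequence.
Byte 1: 0xE4 = 11100100, payload 0100 (4 bits).
Byte 2: 0xB2 = 10110010 (10xxxxxx ✓), payload 110010.
Byte 3: 0x8D = 10001101 (10xxxxxx ✓), payload 001101.
Concatenate: 0100110010001101 = 0x4C8D (16 bits → U+4C8D).

U+4C8D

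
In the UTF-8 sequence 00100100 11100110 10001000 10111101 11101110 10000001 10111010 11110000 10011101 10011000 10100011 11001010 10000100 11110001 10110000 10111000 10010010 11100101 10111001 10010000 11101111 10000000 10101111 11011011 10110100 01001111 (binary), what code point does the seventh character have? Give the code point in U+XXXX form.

U+5E50

Offset 0: leading byte 0x24 = 00100100 → 1-byte char #1 = 24.
Offset 1: leading byte 0xE6 = 11100110 → 3-byte char #2 = E6 88 BD.
Offset 4: leading byte 0xEE = 11101110 → 3-byte char #3 = EE 81 BA.
Offset 7: leading byte 0xF0 = 11110000 → 4-byte char #4 = F0 9D 98 A3.
Offset 11: leading byte 0xCA = 11001010 → 2-byte char #5 = CA 84.
Offset 13: leading byte 0xF1 = 11110001 → 4-byte char #6 = F1 B0 B8 92.
Offset 17: leading byte 0xE5 = 11100101 → 3-byte char #7 = E5 B9 90.
Leading byte 0xE5 = 11100101 matches 1110xxxx → 3-byte sequence.
Byte 1: 0xE5 = 11100101, payload 0101 (4 bits).
Byte 2: 0xB9 = 10111001 (10xxxxxx ✓), payload 111001.
Byte 3: 0x90 = 10010000 (10xxxxxx ✓), payload 010000.
Concatenate: 0101111001010000 = 0x5E50 (16 bits → U+5E50).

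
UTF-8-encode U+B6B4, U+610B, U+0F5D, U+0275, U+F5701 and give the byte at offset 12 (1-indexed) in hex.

0xF3

1-indexed offset 12 is 0-indexed offset 11.
U+B6B4 → 3-byte form EB 9A B4 at offsets 0–2.
U+610B → 3-byte form E6 84 8B at offsets 3–5.
U+0F5D → 3-byte form E0 BD 9D at offsets 6–8.
U+0275 → 2-byte form C9 B5 at offsets 9–10.
U+F5701 → 4-byte form F3 B5 9C 81 at offsets 11–14.
Offset 11 falls in char 5's range; it's byte 1 of F3 B5 9C 81 = 0xF3.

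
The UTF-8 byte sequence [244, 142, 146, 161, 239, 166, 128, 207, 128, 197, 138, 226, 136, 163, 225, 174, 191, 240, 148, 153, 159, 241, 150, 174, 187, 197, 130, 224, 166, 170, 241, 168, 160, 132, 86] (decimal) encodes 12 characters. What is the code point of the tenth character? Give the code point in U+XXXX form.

Offset 0: leading byte 0xF4 = 11110100 → 4-byte char #1 = F4 8E 92 A1.
Offset 4: leading byte 0xEF = 11101111 → 3-byte char #2 = EF A6 80.
Offset 7: leading byte 0xCF = 11001111 → 2-byte char #3 = CF 80.
Offset 9: leading byte 0xC5 = 11000101 → 2-byte char #4 = C5 8A.
Offset 11: leading byte 0xE2 = 11100010 → 3-byte char #5 = E2 88 A3.
Offset 14: leading byte 0xE1 = 11100001 → 3-byte char #6 = E1 AE BF.
Offset 17: leading byte 0xF0 = 11110000 → 4-byte char #7 = F0 94 99 9F.
Offset 21: leading byte 0xF1 = 11110001 → 4-byte char #8 = F1 96 AE BB.
Offset 25: leading byte 0xC5 = 11000101 → 2-byte char #9 = C5 82.
Offset 27: leading byte 0xE0 = 11100000 → 3-byte char #10 = E0 A6 AA.
Leading byte 0xE0 = 11100000 matches 1110xxxx → 3-byte sequence.
Byte 1: 0xE0 = 11100000, payload 0000 (4 bits).
Byte 2: 0xA6 = 10100110 (10xxxxxx ✓), payload 100110.
Byte 3: 0xAA = 10101010 (10xxxxxx ✓), payload 101010.
Concatenate: 0000100110101010 = 0x9AA (16 bits → U+09AA).

U+09AA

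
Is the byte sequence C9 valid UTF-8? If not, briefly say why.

invalid (sequence truncated)

Leading byte 0xC9 = 11001001 → 2-byte form, but only 1 byte is present.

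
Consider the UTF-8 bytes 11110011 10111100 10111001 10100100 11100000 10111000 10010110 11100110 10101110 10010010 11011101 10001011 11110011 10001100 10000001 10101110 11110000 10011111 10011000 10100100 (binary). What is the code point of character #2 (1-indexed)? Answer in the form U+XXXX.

Offset 0: leading byte 0xF3 = 11110011 → 4-byte char #1 = F3 BC B9 A4.
Offset 4: leading byte 0xE0 = 11100000 → 3-byte char #2 = E0 B8 96.
Leading byte 0xE0 = 11100000 matches 1110xxxx → 3-byte sequence.
Byte 1: 0xE0 = 11100000, payload 0000 (4 bits).
Byte 2: 0xB8 = 10111000 (10xxxxxx ✓), payload 111000.
Byte 3: 0x96 = 10010110 (10xxxxxx ✓), payload 010110.
Concatenate: 0000111000010110 = 0xE16 (16 bits → U+0E16).

U+0E16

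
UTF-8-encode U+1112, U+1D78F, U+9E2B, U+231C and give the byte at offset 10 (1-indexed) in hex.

0xAB

1-indexed offset 10 is 0-indexed offset 9.
U+1112 → 3-byte form E1 84 92 at offsets 0–2.
U+1D78F → 4-byte form F0 9D 9E 8F at offsets 3–6.
U+9E2B → 3-byte form E9 B8 AB at offsets 7–9.
Offset 9 falls in char 3's range; it's byte 3 of E9 B8 AB = 0xAB.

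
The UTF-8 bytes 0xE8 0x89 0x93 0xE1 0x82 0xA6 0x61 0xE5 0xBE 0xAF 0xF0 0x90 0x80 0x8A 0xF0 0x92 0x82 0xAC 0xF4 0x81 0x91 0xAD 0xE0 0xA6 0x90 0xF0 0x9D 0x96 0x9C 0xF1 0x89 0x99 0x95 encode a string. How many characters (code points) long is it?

10

Byte at offset 0: 0xE8 = 11101000 → 3-byte char (#1). Advance 3.
Byte at offset 3: 0xE1 = 11100001 → 3-byte char (#2). Advance 3.
Byte at offset 6: 0x61 = 01100001 → 1-byte char (#3). Advance 1.
Byte at offset 7: 0xE5 = 11100101 → 3-byte char (#4). Advance 3.
Byte at offset 10: 0xF0 = 11110000 → 4-byte char (#5). Advance 4.
Byte at offset 14: 0xF0 = 11110000 → 4-byte char (#6). Advance 4.
Byte at offset 18: 0xF4 = 11110100 → 4-byte char (#7). Advance 4.
Byte at offset 22: 0xE0 = 11100000 → 3-byte char (#8). Advance 3.
Byte at offset 25: 0xF0 = 11110000 → 4-byte char (#9). Advance 4.
Byte at offset 29: 0xF1 = 11110001 → 4-byte char (#10). Advance 4.
Reached end at offset 33 after 10 code points.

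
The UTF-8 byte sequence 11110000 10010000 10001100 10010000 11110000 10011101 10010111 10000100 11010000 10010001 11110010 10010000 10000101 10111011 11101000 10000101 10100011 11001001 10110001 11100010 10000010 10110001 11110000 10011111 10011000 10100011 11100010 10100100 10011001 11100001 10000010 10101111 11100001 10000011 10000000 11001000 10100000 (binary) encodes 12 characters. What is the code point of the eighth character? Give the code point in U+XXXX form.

U+1F623

Offset 0: leading byte 0xF0 = 11110000 → 4-byte char #1 = F0 90 8C 90.
Offset 4: leading byte 0xF0 = 11110000 → 4-byte char #2 = F0 9D 97 84.
Offset 8: leading byte 0xD0 = 11010000 → 2-byte char #3 = D0 91.
Offset 10: leading byte 0xF2 = 11110010 → 4-byte char #4 = F2 90 85 BB.
Offset 14: leading byte 0xE8 = 11101000 → 3-byte char #5 = E8 85 A3.
Offset 17: leading byte 0xC9 = 11001001 → 2-byte char #6 = C9 B1.
Offset 19: leading byte 0xE2 = 11100010 → 3-byte char #7 = E2 82 B1.
Offset 22: leading byte 0xF0 = 11110000 → 4-byte char #8 = F0 9F 98 A3.
Leading byte 0xF0 = 11110000 matches 11110xxx → 4-byte sequence.
Byte 1: 0xF0 = 11110000, payload 000 (3 bits).
Byte 2: 0x9F = 10011111 (10xxxxxx ✓), payload 011111.
Byte 3: 0x98 = 10011000 (10xxxxxx ✓), payload 011000.
Byte 4: 0xA3 = 10100011 (10xxxxxx ✓), payload 100011.
Concatenate: 000011111011000100011 = 0x1F623 (21 bits → U+1F623).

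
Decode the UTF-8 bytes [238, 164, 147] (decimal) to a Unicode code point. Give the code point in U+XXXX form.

U+E913

Leading byte 0xEE = 11101110 matches 1110xxxx → 3-byte sequence.
Byte 1: 0xEE = 11101110, payload 1110 (4 bits).
Byte 2: 0xA4 = 10100100 (10xxxxxx ✓), payload 100100.
Byte 3: 0x93 = 10010011 (10xxxxxx ✓), payload 010011.
Concatenate: 1110100100010011 = 0xE913 (16 bits → U+E913).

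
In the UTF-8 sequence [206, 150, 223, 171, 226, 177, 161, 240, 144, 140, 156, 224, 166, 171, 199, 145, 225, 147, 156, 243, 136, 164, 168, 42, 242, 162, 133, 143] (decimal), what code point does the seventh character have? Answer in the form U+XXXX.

U+14DC

Offset 0: leading byte 0xCE = 11001110 → 2-byte char #1 = CE 96.
Offset 2: leading byte 0xDF = 11011111 → 2-byte char #2 = DF AB.
Offset 4: leading byte 0xE2 = 11100010 → 3-byte char #3 = E2 B1 A1.
Offset 7: leading byte 0xF0 = 11110000 → 4-byte char #4 = F0 90 8C 9C.
Offset 11: leading byte 0xE0 = 11100000 → 3-byte char #5 = E0 A6 AB.
Offset 14: leading byte 0xC7 = 11000111 → 2-byte char #6 = C7 91.
Offset 16: leading byte 0xE1 = 11100001 → 3-byte char #7 = E1 93 9C.
Leading byte 0xE1 = 11100001 matches 1110xxxx → 3-byte sequence.
Byte 1: 0xE1 = 11100001, payload 0001 (4 bits).
Byte 2: 0x93 = 10010011 (10xxxxxx ✓), payload 010011.
Byte 3: 0x9C = 10011100 (10xxxxxx ✓), payload 011100.
Concatenate: 0001010011011100 = 0x14DC (16 bits → U+14DC).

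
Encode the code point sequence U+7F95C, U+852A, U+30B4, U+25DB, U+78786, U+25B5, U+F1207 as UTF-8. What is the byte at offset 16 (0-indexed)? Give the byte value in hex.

U+7F95C → 4-byte form F1 BF A5 9C at offsets 0–3.
U+852A → 3-byte form E8 94 AA at offsets 4–6.
U+30B4 → 3-byte form E3 82 B4 at offsets 7–9.
U+25DB → 3-byte form E2 97 9B at offsets 10–12.
U+78786 → 4-byte form F1 B8 9E 86 at offsets 13–16.
Offset 16 falls in char 5's range; it's byte 4 of F1 B8 9E 86 = 0x86.

0x86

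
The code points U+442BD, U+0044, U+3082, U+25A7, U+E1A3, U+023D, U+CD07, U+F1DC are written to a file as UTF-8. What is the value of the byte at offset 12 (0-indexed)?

0x86

U+442BD → 4-byte form F1 84 8A BD at offsets 0–3.
U+0044 → 1-byte form 44 at offsets 4–4.
U+3082 → 3-byte form E3 82 82 at offsets 5–7.
U+25A7 → 3-byte form E2 96 A7 at offsets 8–10.
U+E1A3 → 3-byte form EE 86 A3 at offsets 11–13.
Offset 12 falls in char 5's range; it's byte 2 of EE 86 A3 = 0x86.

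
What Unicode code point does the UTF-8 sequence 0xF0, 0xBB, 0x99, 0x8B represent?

Leading byte 0xF0 = 11110000 matches 11110xxx → 4-byte sequence.
Byte 1: 0xF0 = 11110000, payload 000 (3 bits).
Byte 2: 0xBB = 10111011 (10xxxxxx ✓), payload 111011.
Byte 3: 0x99 = 10011001 (10xxxxxx ✓), payload 011001.
Byte 4: 0x8B = 10001011 (10xxxxxx ✓), payload 001011.
Concatenate: 000111011011001001011 = 0x3B64B (21 bits → U+3B64B).

U+3B64B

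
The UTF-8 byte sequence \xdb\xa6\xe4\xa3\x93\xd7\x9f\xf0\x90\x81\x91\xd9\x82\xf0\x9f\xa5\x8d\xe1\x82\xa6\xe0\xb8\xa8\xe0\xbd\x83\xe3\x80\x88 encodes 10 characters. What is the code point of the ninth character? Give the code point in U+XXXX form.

U+0F43

Offset 0: leading byte 0xDB = 11011011 → 2-byte char #1 = DB A6.
Offset 2: leading byte 0xE4 = 11100100 → 3-byte char #2 = E4 A3 93.
Offset 5: leading byte 0xD7 = 11010111 → 2-byte char #3 = D7 9F.
Offset 7: leading byte 0xF0 = 11110000 → 4-byte char #4 = F0 90 81 91.
Offset 11: leading byte 0xD9 = 11011001 → 2-byte char #5 = D9 82.
Offset 13: leading byte 0xF0 = 11110000 → 4-byte char #6 = F0 9F A5 8D.
Offset 17: leading byte 0xE1 = 11100001 → 3-byte char #7 = E1 82 A6.
Offset 20: leading byte 0xE0 = 11100000 → 3-byte char #8 = E0 B8 A8.
Offset 23: leading byte 0xE0 = 11100000 → 3-byte char #9 = E0 BD 83.
Leading byte 0xE0 = 11100000 matches 1110xxxx → 3-byte sequence.
Byte 1: 0xE0 = 11100000, payload 0000 (4 bits).
Byte 2: 0xBD = 10111101 (10xxxxxx ✓), payload 111101.
Byte 3: 0x83 = 10000011 (10xxxxxx ✓), payload 000011.
Concatenate: 0000111101000011 = 0xF43 (16 bits → U+0F43).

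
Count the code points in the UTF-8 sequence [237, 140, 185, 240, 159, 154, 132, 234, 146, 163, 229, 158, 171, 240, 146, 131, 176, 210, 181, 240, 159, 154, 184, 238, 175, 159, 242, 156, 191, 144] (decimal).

9

Byte at offset 0: 0xED = 11101101 → 3-byte char (#1). Advance 3.
Byte at offset 3: 0xF0 = 11110000 → 4-byte char (#2). Advance 4.
Byte at offset 7: 0xEA = 11101010 → 3-byte char (#3). Advance 3.
Byte at offset 10: 0xE5 = 11100101 → 3-byte char (#4). Advance 3.
Byte at offset 13: 0xF0 = 11110000 → 4-byte char (#5). Advance 4.
Byte at offset 17: 0xD2 = 11010010 → 2-byte char (#6). Advance 2.
Byte at offset 19: 0xF0 = 11110000 → 4-byte char (#7). Advance 4.
Byte at offset 23: 0xEE = 11101110 → 3-byte char (#8). Advance 3.
Byte at offset 26: 0xF2 = 11110010 → 4-byte char (#9). Advance 4.
Reached end at offset 30 after 9 code points.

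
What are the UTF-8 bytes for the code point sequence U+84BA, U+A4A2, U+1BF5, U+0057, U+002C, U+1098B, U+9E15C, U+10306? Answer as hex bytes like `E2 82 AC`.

E8 92 BA EA 92 A2 E1 AF B5 57 2C F0 90 A6 8B F2 9E 85 9C F0 90 8C 86

U+84BA: 3-byte form → E8 92 BA.
U+A4A2: 3-byte form → EA 92 A2.
U+1BF5: 3-byte form → E1 AF B5.
U+0057: 1-byte form → 57.
U+002C: 1-byte form → 2C.
U+1098B: 4-byte form → F0 90 A6 8B.
U+9E15C: 4-byte form → F2 9E 85 9C.
U+10306: 4-byte form → F0 90 8C 86.
Concatenated (23 bytes): E8 92 BA EA 92 A2 E1 AF B5 57 2C F0 90 A6 8B F2 9E 85 9C F0 90 8C 86.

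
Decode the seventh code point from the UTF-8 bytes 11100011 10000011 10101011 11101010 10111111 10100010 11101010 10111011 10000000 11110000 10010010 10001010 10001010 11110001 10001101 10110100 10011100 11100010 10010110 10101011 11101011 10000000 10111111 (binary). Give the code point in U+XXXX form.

U+B03F

Offset 0: leading byte 0xE3 = 11100011 → 3-byte char #1 = E3 83 AB.
Offset 3: leading byte 0xEA = 11101010 → 3-byte char #2 = EA BF A2.
Offset 6: leading byte 0xEA = 11101010 → 3-byte char #3 = EA BB 80.
Offset 9: leading byte 0xF0 = 11110000 → 4-byte char #4 = F0 92 8A 8A.
Offset 13: leading byte 0xF1 = 11110001 → 4-byte char #5 = F1 8D B4 9C.
Offset 17: leading byte 0xE2 = 11100010 → 3-byte char #6 = E2 96 AB.
Offset 20: leading byte 0xEB = 11101011 → 3-byte char #7 = EB 80 BF.
Leading byte 0xEB = 11101011 matches 1110xxxx → 3-byte sequence.
Byte 1: 0xEB = 11101011, payload 1011 (4 bits).
Byte 2: 0x80 = 10000000 (10xxxxxx ✓), payload 000000.
Byte 3: 0xBF = 10111111 (10xxxxxx ✓), payload 111111.
Concatenate: 1011000000111111 = 0xB03F (16 bits → U+B03F).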